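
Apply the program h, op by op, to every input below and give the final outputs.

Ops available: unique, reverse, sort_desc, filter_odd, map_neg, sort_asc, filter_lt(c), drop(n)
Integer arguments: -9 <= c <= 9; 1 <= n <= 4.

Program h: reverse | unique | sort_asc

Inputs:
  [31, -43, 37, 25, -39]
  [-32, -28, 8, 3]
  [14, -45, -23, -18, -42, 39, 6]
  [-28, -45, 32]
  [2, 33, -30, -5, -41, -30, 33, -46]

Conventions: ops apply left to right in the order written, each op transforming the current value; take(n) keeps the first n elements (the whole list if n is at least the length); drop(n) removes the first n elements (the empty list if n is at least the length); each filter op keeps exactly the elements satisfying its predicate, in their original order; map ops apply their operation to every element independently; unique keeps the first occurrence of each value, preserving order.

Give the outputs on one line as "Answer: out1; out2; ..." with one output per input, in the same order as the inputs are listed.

Execution, op by op:
  [31, -43, 37, 25, -39] -> [-39, 25, 37, -43, 31] -> [-39, 25, 37, -43, 31] -> [-43, -39, 25, 31, 37]
  [-32, -28, 8, 3] -> [3, 8, -28, -32] -> [3, 8, -28, -32] -> [-32, -28, 3, 8]
  [14, -45, -23, -18, -42, 39, 6] -> [6, 39, -42, -18, -23, -45, 14] -> [6, 39, -42, -18, -23, -45, 14] -> [-45, -42, -23, -18, 6, 14, 39]
  [-28, -45, 32] -> [32, -45, -28] -> [32, -45, -28] -> [-45, -28, 32]
  [2, 33, -30, -5, -41, -30, 33, -46] -> [-46, 33, -30, -41, -5, -30, 33, 2] -> [-46, 33, -30, -41, -5, 2] -> [-46, -41, -30, -5, 2, 33]

[-43, -39, 25, 31, 37]; [-32, -28, 3, 8]; [-45, -42, -23, -18, 6, 14, 39]; [-45, -28, 32]; [-46, -41, -30, -5, 2, 33]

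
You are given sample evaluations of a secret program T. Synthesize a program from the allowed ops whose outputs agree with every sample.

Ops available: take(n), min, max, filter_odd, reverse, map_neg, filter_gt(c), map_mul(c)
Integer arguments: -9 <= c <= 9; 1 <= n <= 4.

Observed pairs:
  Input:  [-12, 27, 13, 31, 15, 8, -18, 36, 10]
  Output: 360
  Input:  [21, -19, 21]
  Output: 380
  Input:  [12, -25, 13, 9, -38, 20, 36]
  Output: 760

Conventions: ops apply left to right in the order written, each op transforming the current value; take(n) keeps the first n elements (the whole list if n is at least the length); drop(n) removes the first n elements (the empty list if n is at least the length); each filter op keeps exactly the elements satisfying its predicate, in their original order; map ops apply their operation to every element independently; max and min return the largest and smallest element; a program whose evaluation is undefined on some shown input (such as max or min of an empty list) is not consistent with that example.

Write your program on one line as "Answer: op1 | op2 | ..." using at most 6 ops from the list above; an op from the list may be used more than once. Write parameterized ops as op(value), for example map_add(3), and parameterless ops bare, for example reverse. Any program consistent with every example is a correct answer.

map_mul(-5) | map_neg | map_mul(4) | map_neg | max

Check, running the answer program on each example:
  [-12, 27, 13, 31, 15, 8, -18, 36, 10] -> [60, -135, -65, -155, -75, -40, 90, -180, -50] -> [-60, 135, 65, 155, 75, 40, -90, 180, 50] -> [-240, 540, 260, 620, 300, 160, -360, 720, 200] -> [240, -540, -260, -620, -300, -160, 360, -720, -200] -> 360
  [21, -19, 21] -> [-105, 95, -105] -> [105, -95, 105] -> [420, -380, 420] -> [-420, 380, -420] -> 380
  [12, -25, 13, 9, -38, 20, 36] -> [-60, 125, -65, -45, 190, -100, -180] -> [60, -125, 65, 45, -190, 100, 180] -> [240, -500, 260, 180, -760, 400, 720] -> [-240, 500, -260, -180, 760, -400, -720] -> 760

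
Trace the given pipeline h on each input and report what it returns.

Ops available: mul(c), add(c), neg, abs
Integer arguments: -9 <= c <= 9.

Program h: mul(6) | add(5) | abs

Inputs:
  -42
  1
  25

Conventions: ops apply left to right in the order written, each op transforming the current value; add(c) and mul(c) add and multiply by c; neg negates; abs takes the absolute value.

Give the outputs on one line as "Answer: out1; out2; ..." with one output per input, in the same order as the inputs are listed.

247; 11; 155

Execution, op by op:
  -42 -> -252 -> -247 -> 247
  1 -> 6 -> 11 -> 11
  25 -> 150 -> 155 -> 155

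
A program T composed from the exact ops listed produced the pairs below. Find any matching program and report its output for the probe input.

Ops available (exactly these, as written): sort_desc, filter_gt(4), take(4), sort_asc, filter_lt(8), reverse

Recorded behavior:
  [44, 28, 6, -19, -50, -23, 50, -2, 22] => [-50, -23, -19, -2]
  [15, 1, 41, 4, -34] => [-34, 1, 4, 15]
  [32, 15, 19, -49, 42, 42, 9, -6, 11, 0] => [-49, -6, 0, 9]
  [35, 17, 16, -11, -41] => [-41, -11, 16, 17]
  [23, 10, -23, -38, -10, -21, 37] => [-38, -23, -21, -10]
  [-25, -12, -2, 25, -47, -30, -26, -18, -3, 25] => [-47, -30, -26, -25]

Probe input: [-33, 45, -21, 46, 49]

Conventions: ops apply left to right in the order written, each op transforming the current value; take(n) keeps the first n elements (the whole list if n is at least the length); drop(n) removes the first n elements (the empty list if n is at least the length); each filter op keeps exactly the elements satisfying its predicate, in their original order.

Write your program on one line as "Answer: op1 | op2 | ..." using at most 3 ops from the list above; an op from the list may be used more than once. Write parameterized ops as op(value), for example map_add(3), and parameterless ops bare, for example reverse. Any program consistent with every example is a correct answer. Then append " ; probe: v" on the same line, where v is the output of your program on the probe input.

reverse | sort_asc | take(4) ; probe: [-33, -21, 45, 46]

Check, running the answer program on each example:
  [44, 28, 6, -19, -50, -23, 50, -2, 22] -> [22, -2, 50, -23, -50, -19, 6, 28, 44] -> [-50, -23, -19, -2, 6, 22, 28, 44, 50] -> [-50, -23, -19, -2]
  [15, 1, 41, 4, -34] -> [-34, 4, 41, 1, 15] -> [-34, 1, 4, 15, 41] -> [-34, 1, 4, 15]
  [32, 15, 19, -49, 42, 42, 9, -6, 11, 0] -> [0, 11, -6, 9, 42, 42, -49, 19, 15, 32] -> [-49, -6, 0, 9, 11, 15, 19, 32, 42, 42] -> [-49, -6, 0, 9]
  [35, 17, 16, -11, -41] -> [-41, -11, 16, 17, 35] -> [-41, -11, 16, 17, 35] -> [-41, -11, 16, 17]
  [23, 10, -23, -38, -10, -21, 37] -> [37, -21, -10, -38, -23, 10, 23] -> [-38, -23, -21, -10, 10, 23, 37] -> [-38, -23, -21, -10]
  [-25, -12, -2, 25, -47, -30, -26, -18, -3, 25] -> [25, -3, -18, -26, -30, -47, 25, -2, -12, -25] -> [-47, -30, -26, -25, -18, -12, -3, -2, 25, 25] -> [-47, -30, -26, -25]
  probe: [-33, 45, -21, 46, 49] -> [49, 46, -21, 45, -33] -> [-33, -21, 45, 46, 49] -> [-33, -21, 45, 46]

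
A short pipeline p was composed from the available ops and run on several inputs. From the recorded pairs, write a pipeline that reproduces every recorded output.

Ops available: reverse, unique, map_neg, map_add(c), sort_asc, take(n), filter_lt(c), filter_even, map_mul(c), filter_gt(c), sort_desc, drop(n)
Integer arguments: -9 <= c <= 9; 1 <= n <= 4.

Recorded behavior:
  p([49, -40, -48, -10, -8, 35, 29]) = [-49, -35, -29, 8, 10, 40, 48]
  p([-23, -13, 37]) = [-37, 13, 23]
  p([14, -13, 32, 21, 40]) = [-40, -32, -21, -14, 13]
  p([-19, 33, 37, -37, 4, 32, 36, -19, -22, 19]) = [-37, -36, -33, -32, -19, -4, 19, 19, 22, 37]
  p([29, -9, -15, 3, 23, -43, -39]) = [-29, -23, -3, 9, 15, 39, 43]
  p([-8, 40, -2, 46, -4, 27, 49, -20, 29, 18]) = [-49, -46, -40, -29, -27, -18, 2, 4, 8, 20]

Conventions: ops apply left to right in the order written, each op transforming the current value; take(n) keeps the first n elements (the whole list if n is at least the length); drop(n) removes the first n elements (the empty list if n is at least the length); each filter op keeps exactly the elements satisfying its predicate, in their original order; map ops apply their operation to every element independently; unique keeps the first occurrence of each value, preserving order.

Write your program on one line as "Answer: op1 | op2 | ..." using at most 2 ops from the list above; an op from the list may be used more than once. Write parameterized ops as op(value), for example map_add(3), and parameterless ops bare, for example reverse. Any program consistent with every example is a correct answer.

map_neg | sort_asc

Check, running the answer program on each example:
  [49, -40, -48, -10, -8, 35, 29] -> [-49, 40, 48, 10, 8, -35, -29] -> [-49, -35, -29, 8, 10, 40, 48]
  [-23, -13, 37] -> [23, 13, -37] -> [-37, 13, 23]
  [14, -13, 32, 21, 40] -> [-14, 13, -32, -21, -40] -> [-40, -32, -21, -14, 13]
  [-19, 33, 37, -37, 4, 32, 36, -19, -22, 19] -> [19, -33, -37, 37, -4, -32, -36, 19, 22, -19] -> [-37, -36, -33, -32, -19, -4, 19, 19, 22, 37]
  [29, -9, -15, 3, 23, -43, -39] -> [-29, 9, 15, -3, -23, 43, 39] -> [-29, -23, -3, 9, 15, 39, 43]
  [-8, 40, -2, 46, -4, 27, 49, -20, 29, 18] -> [8, -40, 2, -46, 4, -27, -49, 20, -29, -18] -> [-49, -46, -40, -29, -27, -18, 2, 4, 8, 20]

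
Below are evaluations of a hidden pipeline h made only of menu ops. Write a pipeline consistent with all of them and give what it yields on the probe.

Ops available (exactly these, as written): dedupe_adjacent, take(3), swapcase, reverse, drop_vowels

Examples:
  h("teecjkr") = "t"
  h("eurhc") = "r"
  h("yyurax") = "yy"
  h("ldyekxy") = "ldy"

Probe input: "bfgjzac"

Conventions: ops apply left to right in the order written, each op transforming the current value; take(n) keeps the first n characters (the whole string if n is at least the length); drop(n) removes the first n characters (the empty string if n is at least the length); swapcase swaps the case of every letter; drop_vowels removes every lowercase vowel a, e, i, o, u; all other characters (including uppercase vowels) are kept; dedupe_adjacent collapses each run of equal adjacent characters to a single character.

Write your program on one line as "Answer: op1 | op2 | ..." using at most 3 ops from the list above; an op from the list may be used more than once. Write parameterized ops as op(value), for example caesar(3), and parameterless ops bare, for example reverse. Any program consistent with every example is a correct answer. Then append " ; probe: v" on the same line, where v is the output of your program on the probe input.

take(3) | drop_vowels ; probe: "bfg"

Check, running the answer program on each example:
  "teecjkr" -> "tee" -> "t"
  "eurhc" -> "eur" -> "r"
  "yyurax" -> "yyu" -> "yy"
  "ldyekxy" -> "ldy" -> "ldy"
  probe: "bfgjzac" -> "bfg" -> "bfg"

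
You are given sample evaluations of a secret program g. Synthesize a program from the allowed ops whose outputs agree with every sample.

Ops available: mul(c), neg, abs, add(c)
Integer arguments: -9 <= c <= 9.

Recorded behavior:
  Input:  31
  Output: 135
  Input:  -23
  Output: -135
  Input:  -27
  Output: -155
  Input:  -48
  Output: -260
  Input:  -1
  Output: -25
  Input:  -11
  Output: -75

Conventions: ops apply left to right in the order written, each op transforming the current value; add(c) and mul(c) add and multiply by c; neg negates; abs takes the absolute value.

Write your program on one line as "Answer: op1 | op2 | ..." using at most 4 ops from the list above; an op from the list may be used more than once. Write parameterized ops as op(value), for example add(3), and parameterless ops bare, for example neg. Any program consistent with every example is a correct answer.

add(-4) | neg | mul(-5)

Check, running the answer program on each example:
  31 -> 27 -> -27 -> 135
  -23 -> -27 -> 27 -> -135
  -27 -> -31 -> 31 -> -155
  -48 -> -52 -> 52 -> -260
  -1 -> -5 -> 5 -> -25
  -11 -> -15 -> 15 -> -75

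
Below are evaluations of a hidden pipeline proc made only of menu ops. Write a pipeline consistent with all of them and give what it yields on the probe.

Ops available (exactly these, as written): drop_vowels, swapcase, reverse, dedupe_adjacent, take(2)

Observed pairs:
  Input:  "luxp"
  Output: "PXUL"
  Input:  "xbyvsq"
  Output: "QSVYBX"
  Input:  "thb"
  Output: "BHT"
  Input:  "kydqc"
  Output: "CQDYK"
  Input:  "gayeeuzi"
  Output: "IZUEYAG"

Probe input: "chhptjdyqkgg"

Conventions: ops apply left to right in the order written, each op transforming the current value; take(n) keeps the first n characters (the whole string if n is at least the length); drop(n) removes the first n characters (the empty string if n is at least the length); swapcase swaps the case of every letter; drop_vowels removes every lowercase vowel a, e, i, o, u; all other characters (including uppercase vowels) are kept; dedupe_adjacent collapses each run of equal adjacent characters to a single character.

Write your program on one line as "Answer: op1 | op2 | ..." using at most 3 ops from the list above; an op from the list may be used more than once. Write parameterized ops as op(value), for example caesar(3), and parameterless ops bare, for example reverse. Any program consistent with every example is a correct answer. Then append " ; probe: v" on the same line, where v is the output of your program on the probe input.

reverse | dedupe_adjacent | swapcase ; probe: "GKQYDJTPHC"

Check, running the answer program on each example:
  "luxp" -> "pxul" -> "pxul" -> "PXUL"
  "xbyvsq" -> "qsvybx" -> "qsvybx" -> "QSVYBX"
  "thb" -> "bht" -> "bht" -> "BHT"
  "kydqc" -> "cqdyk" -> "cqdyk" -> "CQDYK"
  "gayeeuzi" -> "izueeyag" -> "izueyag" -> "IZUEYAG"
  probe: "chhptjdyqkgg" -> "ggkqydjtphhc" -> "gkqydjtphc" -> "GKQYDJTPHC"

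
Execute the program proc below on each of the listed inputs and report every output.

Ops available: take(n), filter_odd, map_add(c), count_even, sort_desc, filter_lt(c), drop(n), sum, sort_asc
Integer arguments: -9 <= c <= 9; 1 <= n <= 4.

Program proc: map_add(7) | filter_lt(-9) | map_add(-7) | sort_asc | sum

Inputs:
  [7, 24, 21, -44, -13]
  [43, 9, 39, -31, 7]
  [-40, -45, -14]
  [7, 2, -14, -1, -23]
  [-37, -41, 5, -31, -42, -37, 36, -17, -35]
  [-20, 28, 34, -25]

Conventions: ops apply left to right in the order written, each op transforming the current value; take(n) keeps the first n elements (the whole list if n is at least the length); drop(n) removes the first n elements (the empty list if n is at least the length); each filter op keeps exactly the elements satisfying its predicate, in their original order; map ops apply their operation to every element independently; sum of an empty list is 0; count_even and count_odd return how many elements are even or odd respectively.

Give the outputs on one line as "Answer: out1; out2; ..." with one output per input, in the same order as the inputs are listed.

-44; -31; -85; -23; -240; -45

Execution, op by op:
  [7, 24, 21, -44, -13] -> [14, 31, 28, -37, -6] -> [-37] -> [-44] -> [-44] -> -44
  [43, 9, 39, -31, 7] -> [50, 16, 46, -24, 14] -> [-24] -> [-31] -> [-31] -> -31
  [-40, -45, -14] -> [-33, -38, -7] -> [-33, -38] -> [-40, -45] -> [-45, -40] -> -85
  [7, 2, -14, -1, -23] -> [14, 9, -7, 6, -16] -> [-16] -> [-23] -> [-23] -> -23
  [-37, -41, 5, -31, -42, -37, 36, -17, -35] -> [-30, -34, 12, -24, -35, -30, 43, -10, -28] -> [-30, -34, -24, -35, -30, -10, -28] -> [-37, -41, -31, -42, -37, -17, -35] -> [-42, -41, -37, -37, -35, -31, -17] -> -240
  [-20, 28, 34, -25] -> [-13, 35, 41, -18] -> [-13, -18] -> [-20, -25] -> [-25, -20] -> -45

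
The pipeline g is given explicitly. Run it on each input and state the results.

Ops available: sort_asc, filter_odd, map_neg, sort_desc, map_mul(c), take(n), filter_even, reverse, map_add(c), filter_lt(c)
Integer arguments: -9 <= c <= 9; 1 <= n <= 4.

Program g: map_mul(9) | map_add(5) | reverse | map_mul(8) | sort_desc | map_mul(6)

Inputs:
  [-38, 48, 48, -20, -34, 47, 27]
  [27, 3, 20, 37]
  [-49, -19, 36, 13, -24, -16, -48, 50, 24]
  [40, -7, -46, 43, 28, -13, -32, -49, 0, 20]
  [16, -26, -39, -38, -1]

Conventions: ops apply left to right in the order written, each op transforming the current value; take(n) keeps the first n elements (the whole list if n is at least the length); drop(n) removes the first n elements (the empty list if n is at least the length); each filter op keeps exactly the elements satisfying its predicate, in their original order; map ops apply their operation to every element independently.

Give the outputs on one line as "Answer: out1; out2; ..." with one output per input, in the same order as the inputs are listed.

[20976, 20976, 20544, 11904, -8400, -14448, -16176]; [16224, 11904, 8880, 1536]; [21840, 15792, 10608, 5856, -6672, -7968, -10128, -20496, -20928]; [18816, 17520, 12336, 8880, 240, -2784, -5376, -13584, -19632, -20928]; [7152, -192, -10992, -16176, -16608]

Execution, op by op:
  [-38, 48, 48, -20, -34, 47, 27] -> [-342, 432, 432, -180, -306, 423, 243] -> [-337, 437, 437, -175, -301, 428, 248] -> [248, 428, -301, -175, 437, 437, -337] -> [1984, 3424, -2408, -1400, 3496, 3496, -2696] -> [3496, 3496, 3424, 1984, -1400, -2408, -2696] -> [20976, 20976, 20544, 11904, -8400, -14448, -16176]
  [27, 3, 20, 37] -> [243, 27, 180, 333] -> [248, 32, 185, 338] -> [338, 185, 32, 248] -> [2704, 1480, 256, 1984] -> [2704, 1984, 1480, 256] -> [16224, 11904, 8880, 1536]
  [-49, -19, 36, 13, -24, -16, -48, 50, 24] -> [-441, -171, 324, 117, -216, -144, -432, 450, 216] -> [-436, -166, 329, 122, -211, -139, -427, 455, 221] -> [221, 455, -427, -139, -211, 122, 329, -166, -436] -> [1768, 3640, -3416, -1112, -1688, 976, 2632, -1328, -3488] -> [3640, 2632, 1768, 976, -1112, -1328, -1688, -3416, -3488] -> [21840, 15792, 10608, 5856, -6672, -7968, -10128, -20496, -20928]
  [40, -7, -46, 43, 28, -13, -32, -49, 0, 20] -> [360, -63, -414, 387, 252, -117, -288, -441, 0, 180] -> [365, -58, -409, 392, 257, -112, -283, -436, 5, 185] -> [185, 5, -436, -283, -112, 257, 392, -409, -58, 365] -> [1480, 40, -3488, -2264, -896, 2056, 3136, -3272, -464, 2920] -> [3136, 2920, 2056, 1480, 40, -464, -896, -2264, -3272, -3488] -> [18816, 17520, 12336, 8880, 240, -2784, -5376, -13584, -19632, -20928]
  [16, -26, -39, -38, -1] -> [144, -234, -351, -342, -9] -> [149, -229, -346, -337, -4] -> [-4, -337, -346, -229, 149] -> [-32, -2696, -2768, -1832, 1192] -> [1192, -32, -1832, -2696, -2768] -> [7152, -192, -10992, -16176, -16608]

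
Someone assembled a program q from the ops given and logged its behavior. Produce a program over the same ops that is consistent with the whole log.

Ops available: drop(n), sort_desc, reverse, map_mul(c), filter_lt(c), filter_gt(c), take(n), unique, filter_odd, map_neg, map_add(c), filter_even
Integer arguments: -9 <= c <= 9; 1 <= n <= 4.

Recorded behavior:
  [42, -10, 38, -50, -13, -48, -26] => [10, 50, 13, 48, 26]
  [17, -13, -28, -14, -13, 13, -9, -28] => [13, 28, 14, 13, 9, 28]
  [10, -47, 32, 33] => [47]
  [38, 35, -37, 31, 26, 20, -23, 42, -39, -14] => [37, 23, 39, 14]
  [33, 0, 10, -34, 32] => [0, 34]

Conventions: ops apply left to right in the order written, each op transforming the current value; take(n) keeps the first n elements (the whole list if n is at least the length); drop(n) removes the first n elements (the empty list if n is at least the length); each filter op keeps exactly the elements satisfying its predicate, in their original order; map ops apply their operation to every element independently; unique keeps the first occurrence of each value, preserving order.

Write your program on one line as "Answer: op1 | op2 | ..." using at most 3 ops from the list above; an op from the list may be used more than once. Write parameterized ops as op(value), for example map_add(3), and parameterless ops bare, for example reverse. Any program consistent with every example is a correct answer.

map_neg | filter_gt(-3)

Check, running the answer program on each example:
  [42, -10, 38, -50, -13, -48, -26] -> [-42, 10, -38, 50, 13, 48, 26] -> [10, 50, 13, 48, 26]
  [17, -13, -28, -14, -13, 13, -9, -28] -> [-17, 13, 28, 14, 13, -13, 9, 28] -> [13, 28, 14, 13, 9, 28]
  [10, -47, 32, 33] -> [-10, 47, -32, -33] -> [47]
  [38, 35, -37, 31, 26, 20, -23, 42, -39, -14] -> [-38, -35, 37, -31, -26, -20, 23, -42, 39, 14] -> [37, 23, 39, 14]
  [33, 0, 10, -34, 32] -> [-33, 0, -10, 34, -32] -> [0, 34]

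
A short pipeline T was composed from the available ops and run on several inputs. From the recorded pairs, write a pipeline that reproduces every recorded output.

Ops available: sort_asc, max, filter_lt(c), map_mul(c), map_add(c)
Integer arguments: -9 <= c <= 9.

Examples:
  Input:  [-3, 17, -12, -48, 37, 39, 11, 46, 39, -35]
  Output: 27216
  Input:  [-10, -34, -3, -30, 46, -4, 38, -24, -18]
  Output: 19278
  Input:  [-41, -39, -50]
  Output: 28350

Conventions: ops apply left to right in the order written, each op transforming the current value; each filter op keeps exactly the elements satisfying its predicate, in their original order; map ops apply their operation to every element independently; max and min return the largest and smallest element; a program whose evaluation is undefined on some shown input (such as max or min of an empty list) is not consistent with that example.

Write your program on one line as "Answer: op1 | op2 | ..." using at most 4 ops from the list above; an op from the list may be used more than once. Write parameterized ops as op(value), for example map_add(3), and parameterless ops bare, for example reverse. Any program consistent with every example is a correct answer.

map_mul(9) | map_mul(-7) | map_mul(9) | max

Check, running the answer program on each example:
  [-3, 17, -12, -48, 37, 39, 11, 46, 39, -35] -> [-27, 153, -108, -432, 333, 351, 99, 414, 351, -315] -> [189, -1071, 756, 3024, -2331, -2457, -693, -2898, -2457, 2205] -> [1701, -9639, 6804, 27216, -20979, -22113, -6237, -26082, -22113, 19845] -> 27216
  [-10, -34, -3, -30, 46, -4, 38, -24, -18] -> [-90, -306, -27, -270, 414, -36, 342, -216, -162] -> [630, 2142, 189, 1890, -2898, 252, -2394, 1512, 1134] -> [5670, 19278, 1701, 17010, -26082, 2268, -21546, 13608, 10206] -> 19278
  [-41, -39, -50] -> [-369, -351, -450] -> [2583, 2457, 3150] -> [23247, 22113, 28350] -> 28350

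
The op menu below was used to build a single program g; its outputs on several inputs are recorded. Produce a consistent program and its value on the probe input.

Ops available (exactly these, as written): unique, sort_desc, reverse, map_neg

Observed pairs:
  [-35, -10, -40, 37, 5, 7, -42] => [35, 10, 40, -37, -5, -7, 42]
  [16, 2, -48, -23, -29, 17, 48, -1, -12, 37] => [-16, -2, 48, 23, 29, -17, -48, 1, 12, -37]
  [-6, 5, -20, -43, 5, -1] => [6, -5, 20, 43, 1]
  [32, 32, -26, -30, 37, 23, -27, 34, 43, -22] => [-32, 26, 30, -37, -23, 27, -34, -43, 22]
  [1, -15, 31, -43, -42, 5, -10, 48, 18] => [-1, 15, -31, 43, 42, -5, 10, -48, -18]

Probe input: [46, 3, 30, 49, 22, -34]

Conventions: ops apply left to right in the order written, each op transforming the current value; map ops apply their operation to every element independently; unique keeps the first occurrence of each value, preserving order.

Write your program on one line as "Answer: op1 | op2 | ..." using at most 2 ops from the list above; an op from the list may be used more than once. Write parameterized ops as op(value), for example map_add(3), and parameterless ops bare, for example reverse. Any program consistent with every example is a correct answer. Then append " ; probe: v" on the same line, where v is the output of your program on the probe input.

unique | map_neg ; probe: [-46, -3, -30, -49, -22, 34]

Check, running the answer program on each example:
  [-35, -10, -40, 37, 5, 7, -42] -> [-35, -10, -40, 37, 5, 7, -42] -> [35, 10, 40, -37, -5, -7, 42]
  [16, 2, -48, -23, -29, 17, 48, -1, -12, 37] -> [16, 2, -48, -23, -29, 17, 48, -1, -12, 37] -> [-16, -2, 48, 23, 29, -17, -48, 1, 12, -37]
  [-6, 5, -20, -43, 5, -1] -> [-6, 5, -20, -43, -1] -> [6, -5, 20, 43, 1]
  [32, 32, -26, -30, 37, 23, -27, 34, 43, -22] -> [32, -26, -30, 37, 23, -27, 34, 43, -22] -> [-32, 26, 30, -37, -23, 27, -34, -43, 22]
  [1, -15, 31, -43, -42, 5, -10, 48, 18] -> [1, -15, 31, -43, -42, 5, -10, 48, 18] -> [-1, 15, -31, 43, 42, -5, 10, -48, -18]
  probe: [46, 3, 30, 49, 22, -34] -> [46, 3, 30, 49, 22, -34] -> [-46, -3, -30, -49, -22, 34]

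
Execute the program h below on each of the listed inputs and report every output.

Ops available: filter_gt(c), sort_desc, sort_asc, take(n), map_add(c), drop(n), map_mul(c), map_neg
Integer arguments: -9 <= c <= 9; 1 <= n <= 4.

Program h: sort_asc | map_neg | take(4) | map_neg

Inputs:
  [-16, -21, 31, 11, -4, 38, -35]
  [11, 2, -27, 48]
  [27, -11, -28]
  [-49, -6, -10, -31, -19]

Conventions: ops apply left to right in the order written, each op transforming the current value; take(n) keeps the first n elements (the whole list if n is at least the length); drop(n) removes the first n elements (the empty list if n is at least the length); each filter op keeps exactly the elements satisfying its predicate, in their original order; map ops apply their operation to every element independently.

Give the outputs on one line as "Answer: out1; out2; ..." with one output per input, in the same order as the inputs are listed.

Execution, op by op:
  [-16, -21, 31, 11, -4, 38, -35] -> [-35, -21, -16, -4, 11, 31, 38] -> [35, 21, 16, 4, -11, -31, -38] -> [35, 21, 16, 4] -> [-35, -21, -16, -4]
  [11, 2, -27, 48] -> [-27, 2, 11, 48] -> [27, -2, -11, -48] -> [27, -2, -11, -48] -> [-27, 2, 11, 48]
  [27, -11, -28] -> [-28, -11, 27] -> [28, 11, -27] -> [28, 11, -27] -> [-28, -11, 27]
  [-49, -6, -10, -31, -19] -> [-49, -31, -19, -10, -6] -> [49, 31, 19, 10, 6] -> [49, 31, 19, 10] -> [-49, -31, -19, -10]

[-35, -21, -16, -4]; [-27, 2, 11, 48]; [-28, -11, 27]; [-49, -31, -19, -10]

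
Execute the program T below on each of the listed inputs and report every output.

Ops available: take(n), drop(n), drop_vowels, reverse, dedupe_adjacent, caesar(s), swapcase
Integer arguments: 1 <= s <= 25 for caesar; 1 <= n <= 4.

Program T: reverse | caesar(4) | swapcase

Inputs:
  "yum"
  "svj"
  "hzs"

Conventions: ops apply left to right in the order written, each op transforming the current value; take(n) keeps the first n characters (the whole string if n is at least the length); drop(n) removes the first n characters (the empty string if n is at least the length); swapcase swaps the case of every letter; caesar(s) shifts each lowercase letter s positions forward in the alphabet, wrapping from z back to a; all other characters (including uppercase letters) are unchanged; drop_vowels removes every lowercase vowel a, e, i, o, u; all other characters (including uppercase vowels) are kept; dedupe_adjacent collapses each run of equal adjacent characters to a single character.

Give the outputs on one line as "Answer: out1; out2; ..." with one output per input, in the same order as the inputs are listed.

Execution, op by op:
  "yum" -> "muy" -> "qyc" -> "QYC"
  "svj" -> "jvs" -> "nzw" -> "NZW"
  "hzs" -> "szh" -> "wdl" -> "WDL"

"QYC"; "NZW"; "WDL"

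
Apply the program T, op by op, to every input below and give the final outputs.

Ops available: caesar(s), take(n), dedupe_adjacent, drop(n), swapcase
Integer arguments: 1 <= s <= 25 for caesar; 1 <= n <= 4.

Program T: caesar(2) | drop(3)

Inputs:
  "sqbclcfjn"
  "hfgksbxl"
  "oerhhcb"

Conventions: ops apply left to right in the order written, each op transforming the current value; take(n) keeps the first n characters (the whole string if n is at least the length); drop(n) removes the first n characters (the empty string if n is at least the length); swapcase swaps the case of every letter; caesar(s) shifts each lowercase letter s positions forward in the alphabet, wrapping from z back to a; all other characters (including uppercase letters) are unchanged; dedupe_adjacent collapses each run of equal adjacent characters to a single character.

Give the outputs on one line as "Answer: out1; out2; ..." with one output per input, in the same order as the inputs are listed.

Execution, op by op:
  "sqbclcfjn" -> "usdenehlp" -> "enehlp"
  "hfgksbxl" -> "jhimudzn" -> "mudzn"
  "oerhhcb" -> "qgtjjed" -> "jjed"

"enehlp"; "mudzn"; "jjed"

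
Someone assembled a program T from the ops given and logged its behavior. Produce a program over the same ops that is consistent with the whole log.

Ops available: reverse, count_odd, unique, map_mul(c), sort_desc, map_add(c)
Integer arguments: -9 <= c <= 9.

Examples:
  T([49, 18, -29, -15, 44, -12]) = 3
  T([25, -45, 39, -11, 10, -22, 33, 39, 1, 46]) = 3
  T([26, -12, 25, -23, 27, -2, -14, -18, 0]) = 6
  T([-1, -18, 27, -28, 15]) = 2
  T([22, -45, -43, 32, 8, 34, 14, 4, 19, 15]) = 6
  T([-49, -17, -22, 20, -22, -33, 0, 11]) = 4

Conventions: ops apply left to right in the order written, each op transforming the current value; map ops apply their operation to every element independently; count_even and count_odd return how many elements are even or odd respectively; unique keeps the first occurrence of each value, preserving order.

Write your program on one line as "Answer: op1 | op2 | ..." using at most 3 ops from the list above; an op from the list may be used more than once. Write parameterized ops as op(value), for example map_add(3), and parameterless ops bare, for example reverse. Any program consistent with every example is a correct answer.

map_mul(-3) | map_add(1) | count_odd

Check, running the answer program on each example:
  [49, 18, -29, -15, 44, -12] -> [-147, -54, 87, 45, -132, 36] -> [-146, -53, 88, 46, -131, 37] -> 3
  [25, -45, 39, -11, 10, -22, 33, 39, 1, 46] -> [-75, 135, -117, 33, -30, 66, -99, -117, -3, -138] -> [-74, 136, -116, 34, -29, 67, -98, -116, -2, -137] -> 3
  [26, -12, 25, -23, 27, -2, -14, -18, 0] -> [-78, 36, -75, 69, -81, 6, 42, 54, 0] -> [-77, 37, -74, 70, -80, 7, 43, 55, 1] -> 6
  [-1, -18, 27, -28, 15] -> [3, 54, -81, 84, -45] -> [4, 55, -80, 85, -44] -> 2
  [22, -45, -43, 32, 8, 34, 14, 4, 19, 15] -> [-66, 135, 129, -96, -24, -102, -42, -12, -57, -45] -> [-65, 136, 130, -95, -23, -101, -41, -11, -56, -44] -> 6
  [-49, -17, -22, 20, -22, -33, 0, 11] -> [147, 51, 66, -60, 66, 99, 0, -33] -> [148, 52, 67, -59, 67, 100, 1, -32] -> 4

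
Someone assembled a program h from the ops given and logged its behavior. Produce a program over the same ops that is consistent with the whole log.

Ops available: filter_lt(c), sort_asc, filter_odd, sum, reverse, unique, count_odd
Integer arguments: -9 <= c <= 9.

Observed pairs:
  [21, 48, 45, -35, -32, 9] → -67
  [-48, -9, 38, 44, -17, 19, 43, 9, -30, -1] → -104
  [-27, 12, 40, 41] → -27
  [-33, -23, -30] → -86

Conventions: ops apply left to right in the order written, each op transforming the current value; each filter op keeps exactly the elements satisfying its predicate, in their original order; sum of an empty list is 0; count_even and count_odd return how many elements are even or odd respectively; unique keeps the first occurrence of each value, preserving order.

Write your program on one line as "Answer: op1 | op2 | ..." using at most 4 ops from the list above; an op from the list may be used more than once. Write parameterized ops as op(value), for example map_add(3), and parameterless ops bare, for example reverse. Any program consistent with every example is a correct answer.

reverse | filter_lt(-8) | sum

Check, running the answer program on each example:
  [21, 48, 45, -35, -32, 9] -> [9, -32, -35, 45, 48, 21] -> [-32, -35] -> -67
  [-48, -9, 38, 44, -17, 19, 43, 9, -30, -1] -> [-1, -30, 9, 43, 19, -17, 44, 38, -9, -48] -> [-30, -17, -9, -48] -> -104
  [-27, 12, 40, 41] -> [41, 40, 12, -27] -> [-27] -> -27
  [-33, -23, -30] -> [-30, -23, -33] -> [-30, -23, -33] -> -86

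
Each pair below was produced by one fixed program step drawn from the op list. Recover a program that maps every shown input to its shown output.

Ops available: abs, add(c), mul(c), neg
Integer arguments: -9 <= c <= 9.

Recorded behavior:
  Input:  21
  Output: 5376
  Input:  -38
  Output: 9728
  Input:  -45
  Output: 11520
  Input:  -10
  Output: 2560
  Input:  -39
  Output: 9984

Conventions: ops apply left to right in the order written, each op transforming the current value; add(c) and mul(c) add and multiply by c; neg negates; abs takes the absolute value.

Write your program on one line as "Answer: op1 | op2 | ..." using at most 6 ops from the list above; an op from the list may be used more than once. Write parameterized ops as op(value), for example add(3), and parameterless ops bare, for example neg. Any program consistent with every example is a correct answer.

mul(-4) | mul(-8) | abs | mul(-8) | neg

Check, running the answer program on each example:
  21 -> -84 -> 672 -> 672 -> -5376 -> 5376
  -38 -> 152 -> -1216 -> 1216 -> -9728 -> 9728
  -45 -> 180 -> -1440 -> 1440 -> -11520 -> 11520
  -10 -> 40 -> -320 -> 320 -> -2560 -> 2560
  -39 -> 156 -> -1248 -> 1248 -> -9984 -> 9984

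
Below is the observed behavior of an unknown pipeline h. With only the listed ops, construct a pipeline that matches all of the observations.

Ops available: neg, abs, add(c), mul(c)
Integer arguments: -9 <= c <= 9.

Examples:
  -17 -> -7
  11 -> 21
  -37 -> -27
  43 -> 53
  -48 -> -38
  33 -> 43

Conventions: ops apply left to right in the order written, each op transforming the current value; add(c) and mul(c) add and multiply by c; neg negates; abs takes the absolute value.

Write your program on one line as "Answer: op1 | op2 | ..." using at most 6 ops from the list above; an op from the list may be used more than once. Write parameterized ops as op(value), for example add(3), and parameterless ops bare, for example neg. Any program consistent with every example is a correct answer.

neg | add(-7) | add(5) | add(-8) | neg

Check, running the answer program on each example:
  -17 -> 17 -> 10 -> 15 -> 7 -> -7
  11 -> -11 -> -18 -> -13 -> -21 -> 21
  -37 -> 37 -> 30 -> 35 -> 27 -> -27
  43 -> -43 -> -50 -> -45 -> -53 -> 53
  -48 -> 48 -> 41 -> 46 -> 38 -> -38
  33 -> -33 -> -40 -> -35 -> -43 -> 43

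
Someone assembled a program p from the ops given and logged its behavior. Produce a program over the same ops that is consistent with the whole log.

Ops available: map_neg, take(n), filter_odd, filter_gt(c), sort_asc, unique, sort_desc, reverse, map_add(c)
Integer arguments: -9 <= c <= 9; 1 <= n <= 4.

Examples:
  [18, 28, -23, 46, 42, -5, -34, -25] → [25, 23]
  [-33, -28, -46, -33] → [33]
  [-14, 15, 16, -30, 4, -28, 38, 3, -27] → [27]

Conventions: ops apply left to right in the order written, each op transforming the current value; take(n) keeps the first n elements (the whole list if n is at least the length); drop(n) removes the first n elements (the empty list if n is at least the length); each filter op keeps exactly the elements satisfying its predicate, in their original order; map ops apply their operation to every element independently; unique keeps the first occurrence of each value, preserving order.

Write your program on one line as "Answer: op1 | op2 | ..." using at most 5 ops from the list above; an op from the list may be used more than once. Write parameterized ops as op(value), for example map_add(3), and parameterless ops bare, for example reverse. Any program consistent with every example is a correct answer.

sort_asc | take(3) | unique | filter_odd | map_neg

Check, running the answer program on each example:
  [18, 28, -23, 46, 42, -5, -34, -25] -> [-34, -25, -23, -5, 18, 28, 42, 46] -> [-34, -25, -23] -> [-34, -25, -23] -> [-25, -23] -> [25, 23]
  [-33, -28, -46, -33] -> [-46, -33, -33, -28] -> [-46, -33, -33] -> [-46, -33] -> [-33] -> [33]
  [-14, 15, 16, -30, 4, -28, 38, 3, -27] -> [-30, -28, -27, -14, 3, 4, 15, 16, 38] -> [-30, -28, -27] -> [-30, -28, -27] -> [-27] -> [27]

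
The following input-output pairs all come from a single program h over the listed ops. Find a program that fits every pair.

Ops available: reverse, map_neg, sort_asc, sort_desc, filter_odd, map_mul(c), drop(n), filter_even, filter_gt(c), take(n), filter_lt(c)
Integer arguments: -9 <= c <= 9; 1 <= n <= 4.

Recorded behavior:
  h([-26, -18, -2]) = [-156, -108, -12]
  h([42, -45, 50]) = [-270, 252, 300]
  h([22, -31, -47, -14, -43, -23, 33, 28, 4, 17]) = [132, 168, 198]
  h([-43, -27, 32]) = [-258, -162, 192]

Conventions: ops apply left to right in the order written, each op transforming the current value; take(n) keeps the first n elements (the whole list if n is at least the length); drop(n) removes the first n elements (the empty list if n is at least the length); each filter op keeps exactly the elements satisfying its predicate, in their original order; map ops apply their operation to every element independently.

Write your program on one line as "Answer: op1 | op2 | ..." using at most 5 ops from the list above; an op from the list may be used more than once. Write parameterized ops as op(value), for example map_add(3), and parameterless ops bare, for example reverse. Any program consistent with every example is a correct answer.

sort_desc | take(3) | map_neg | reverse | map_mul(-6)

Check, running the answer program on each example:
  [-26, -18, -2] -> [-2, -18, -26] -> [-2, -18, -26] -> [2, 18, 26] -> [26, 18, 2] -> [-156, -108, -12]
  [42, -45, 50] -> [50, 42, -45] -> [50, 42, -45] -> [-50, -42, 45] -> [45, -42, -50] -> [-270, 252, 300]
  [22, -31, -47, -14, -43, -23, 33, 28, 4, 17] -> [33, 28, 22, 17, 4, -14, -23, -31, -43, -47] -> [33, 28, 22] -> [-33, -28, -22] -> [-22, -28, -33] -> [132, 168, 198]
  [-43, -27, 32] -> [32, -27, -43] -> [32, -27, -43] -> [-32, 27, 43] -> [43, 27, -32] -> [-258, -162, 192]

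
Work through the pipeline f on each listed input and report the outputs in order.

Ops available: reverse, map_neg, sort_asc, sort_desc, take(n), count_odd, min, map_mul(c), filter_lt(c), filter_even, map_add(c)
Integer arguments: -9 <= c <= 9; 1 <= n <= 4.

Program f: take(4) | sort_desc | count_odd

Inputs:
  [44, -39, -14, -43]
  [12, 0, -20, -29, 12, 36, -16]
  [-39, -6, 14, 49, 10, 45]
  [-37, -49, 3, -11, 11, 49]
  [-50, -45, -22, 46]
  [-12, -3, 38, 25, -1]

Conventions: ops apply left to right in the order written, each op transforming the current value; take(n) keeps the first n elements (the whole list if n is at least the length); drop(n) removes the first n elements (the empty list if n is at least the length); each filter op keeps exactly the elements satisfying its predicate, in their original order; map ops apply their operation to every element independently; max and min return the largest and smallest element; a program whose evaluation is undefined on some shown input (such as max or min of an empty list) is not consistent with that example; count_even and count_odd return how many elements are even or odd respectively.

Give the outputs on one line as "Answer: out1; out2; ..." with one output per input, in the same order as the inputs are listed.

Execution, op by op:
  [44, -39, -14, -43] -> [44, -39, -14, -43] -> [44, -14, -39, -43] -> 2
  [12, 0, -20, -29, 12, 36, -16] -> [12, 0, -20, -29] -> [12, 0, -20, -29] -> 1
  [-39, -6, 14, 49, 10, 45] -> [-39, -6, 14, 49] -> [49, 14, -6, -39] -> 2
  [-37, -49, 3, -11, 11, 49] -> [-37, -49, 3, -11] -> [3, -11, -37, -49] -> 4
  [-50, -45, -22, 46] -> [-50, -45, -22, 46] -> [46, -22, -45, -50] -> 1
  [-12, -3, 38, 25, -1] -> [-12, -3, 38, 25] -> [38, 25, -3, -12] -> 2

2; 1; 2; 4; 1; 2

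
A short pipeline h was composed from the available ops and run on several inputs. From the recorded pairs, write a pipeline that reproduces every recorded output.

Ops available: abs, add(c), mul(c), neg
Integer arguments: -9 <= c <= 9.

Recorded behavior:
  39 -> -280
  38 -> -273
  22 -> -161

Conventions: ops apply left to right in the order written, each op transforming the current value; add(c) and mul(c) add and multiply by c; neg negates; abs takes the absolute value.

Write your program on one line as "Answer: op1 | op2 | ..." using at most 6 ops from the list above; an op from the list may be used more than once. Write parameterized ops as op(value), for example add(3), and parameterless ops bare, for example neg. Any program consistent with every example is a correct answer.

add(-4) | add(-3) | neg | add(-8) | mul(7)

Check, running the answer program on each example:
  39 -> 35 -> 32 -> -32 -> -40 -> -280
  38 -> 34 -> 31 -> -31 -> -39 -> -273
  22 -> 18 -> 15 -> -15 -> -23 -> -161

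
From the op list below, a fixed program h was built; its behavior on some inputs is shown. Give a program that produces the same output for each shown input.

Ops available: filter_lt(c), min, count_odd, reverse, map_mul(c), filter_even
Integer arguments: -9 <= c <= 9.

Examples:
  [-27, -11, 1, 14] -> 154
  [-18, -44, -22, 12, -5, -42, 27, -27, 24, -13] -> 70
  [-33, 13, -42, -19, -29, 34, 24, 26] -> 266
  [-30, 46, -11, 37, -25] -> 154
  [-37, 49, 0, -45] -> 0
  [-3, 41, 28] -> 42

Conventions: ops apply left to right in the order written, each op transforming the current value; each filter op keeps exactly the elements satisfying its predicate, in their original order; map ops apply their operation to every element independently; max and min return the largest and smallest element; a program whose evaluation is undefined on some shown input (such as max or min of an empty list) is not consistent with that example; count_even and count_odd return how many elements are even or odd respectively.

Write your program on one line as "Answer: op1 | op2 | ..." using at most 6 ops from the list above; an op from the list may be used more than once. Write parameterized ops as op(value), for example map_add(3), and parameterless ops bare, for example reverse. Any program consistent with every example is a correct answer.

reverse | map_mul(7) | filter_lt(1) | map_mul(-2) | min

Check, running the answer program on each example:
  [-27, -11, 1, 14] -> [14, 1, -11, -27] -> [98, 7, -77, -189] -> [-77, -189] -> [154, 378] -> 154
  [-18, -44, -22, 12, -5, -42, 27, -27, 24, -13] -> [-13, 24, -27, 27, -42, -5, 12, -22, -44, -18] -> [-91, 168, -189, 189, -294, -35, 84, -154, -308, -126] -> [-91, -189, -294, -35, -154, -308, -126] -> [182, 378, 588, 70, 308, 616, 252] -> 70
  [-33, 13, -42, -19, -29, 34, 24, 26] -> [26, 24, 34, -29, -19, -42, 13, -33] -> [182, 168, 238, -203, -133, -294, 91, -231] -> [-203, -133, -294, -231] -> [406, 266, 588, 462] -> 266
  [-30, 46, -11, 37, -25] -> [-25, 37, -11, 46, -30] -> [-175, 259, -77, 322, -210] -> [-175, -77, -210] -> [350, 154, 420] -> 154
  [-37, 49, 0, -45] -> [-45, 0, 49, -37] -> [-315, 0, 343, -259] -> [-315, 0, -259] -> [630, 0, 518] -> 0
  [-3, 41, 28] -> [28, 41, -3] -> [196, 287, -21] -> [-21] -> [42] -> 42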